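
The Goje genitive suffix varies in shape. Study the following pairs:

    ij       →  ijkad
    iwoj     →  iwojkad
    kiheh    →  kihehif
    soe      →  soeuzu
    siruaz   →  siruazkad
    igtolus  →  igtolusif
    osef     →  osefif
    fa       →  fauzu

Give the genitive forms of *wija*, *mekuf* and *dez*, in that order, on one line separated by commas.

wijauzu, mekufif, dezkad

The pattern is voicing of the final sound: -if when the stem ends in a voiceless consonant (*kiheh*, *igtolus*, *osef*); -kad when the stem ends in a voiced consonant (*ij*, *iwoj*, *siruaz*); -uzu when the stem ends in a vowel (*soe*, *fa*).
*wija* — final sound /a/ (a vowel) → -uzu → *wijauzu*.
*mekuf* — final sound /f/ (a voiceless consonant) → -if → *mekufif*.
Since the final sound of *dez* is /z/ (a voiced consonant), it takes -kad, giving *dezkad*.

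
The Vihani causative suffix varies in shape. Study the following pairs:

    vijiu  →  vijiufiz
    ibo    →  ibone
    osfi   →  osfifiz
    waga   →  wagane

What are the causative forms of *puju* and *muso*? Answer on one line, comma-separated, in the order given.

pujufiz, musone

The suffix is conditioned by the last vowel: -fiz when the last vowel of the stem is a high vowel (*vijiu*, *osfi*); -ne when the last vowel of the stem is a non-high vowel (*ibo*, *waga*).
Since the last vowel of *puju* is /u/ (a high vowel), it takes -fiz, giving *pujufiz*.
The last vowel of *muso* is /o/, which is a non-high vowel, so the suffix is -ne, giving *musone*.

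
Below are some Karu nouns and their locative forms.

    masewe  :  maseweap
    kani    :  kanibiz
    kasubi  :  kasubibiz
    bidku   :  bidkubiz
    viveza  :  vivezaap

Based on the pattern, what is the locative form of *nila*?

nilaap

The alternation tracks the last vowel of the stem — -biz when the last vowel of the stem is a high vowel (*kani*, *kasubi*, *bidku*); -ap when the last vowel of the stem is a non-high vowel (*masewe*, *viveza*).
The last vowel of *nila* is /a/, which is a non-high vowel, so the suffix is -ap, giving *nilaap*.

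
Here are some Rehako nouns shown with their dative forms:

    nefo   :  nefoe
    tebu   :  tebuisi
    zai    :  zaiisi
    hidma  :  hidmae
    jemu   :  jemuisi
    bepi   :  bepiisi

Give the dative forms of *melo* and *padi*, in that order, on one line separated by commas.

Looking at the last vowel of each stem: -isi when the last vowel of the stem is a high vowel (*tebu*, *zai*, *jemu*, *bepi*); -e when the last vowel of the stem is a non-high vowel (*nefo*, *hidma*).
*melo* — last vowel /o/ (a non-high vowel) → -e → *meloe*.
Since the last vowel of *padi* is /i/ (a high vowel), it takes -isi, giving *padiisi*.

meloe, padiisi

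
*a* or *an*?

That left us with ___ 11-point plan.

The indefinite article is chosen by the initial *sound* of the following word, not its spelling.
The number *11* is spoken "eleven", beginning with /ɪˈlɛvən/ — a vowel sound.
So the article is *an*: That left us with an 11-point plan.

an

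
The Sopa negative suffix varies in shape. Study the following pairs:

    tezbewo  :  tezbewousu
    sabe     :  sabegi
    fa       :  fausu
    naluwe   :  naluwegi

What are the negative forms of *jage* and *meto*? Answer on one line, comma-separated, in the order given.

The alternation tracks the last vowel of the stem — -gi when the last vowel of the stem is a front vowel (*sabe*, *naluwe*); -usu when the last vowel of the stem is a back vowel (*tezbewo*, *fa*).
Since the last vowel of *jage* is /e/ (a front vowel), it takes -gi, giving *jagegi*.
The last vowel of *meto* is /o/, which is a back vowel, so the suffix is -usu, giving *metousu*.

jagegi, metousu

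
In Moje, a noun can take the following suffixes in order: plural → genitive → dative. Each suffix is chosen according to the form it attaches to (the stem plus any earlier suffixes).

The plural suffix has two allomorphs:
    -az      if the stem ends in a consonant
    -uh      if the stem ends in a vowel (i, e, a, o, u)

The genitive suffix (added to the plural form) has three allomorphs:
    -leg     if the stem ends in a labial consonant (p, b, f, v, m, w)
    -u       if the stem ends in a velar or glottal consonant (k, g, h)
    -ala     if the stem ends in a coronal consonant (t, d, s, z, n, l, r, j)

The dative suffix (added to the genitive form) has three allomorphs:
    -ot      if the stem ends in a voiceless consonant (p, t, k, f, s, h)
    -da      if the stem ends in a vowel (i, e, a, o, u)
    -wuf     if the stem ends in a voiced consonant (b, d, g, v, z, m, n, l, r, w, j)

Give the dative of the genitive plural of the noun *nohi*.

*nohi*: final sound = /i/, a vowel → -uh → *nohiuh*.
The plural form *nohiuh*: final consonant = /h/, velar/glottal → -u → *nohiuhu*.
The genitive form *nohiuhu*: final sound = /u/, a vowel → -da → *nohiuhuda*.

nohiuhuda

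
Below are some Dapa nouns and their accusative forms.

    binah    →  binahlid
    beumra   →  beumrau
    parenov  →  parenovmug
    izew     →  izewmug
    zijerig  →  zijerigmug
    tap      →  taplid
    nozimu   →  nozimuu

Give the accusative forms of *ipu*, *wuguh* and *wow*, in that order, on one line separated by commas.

ipuu, wuguhlid, wowmug

The pattern is voicing of the final sound: -lid when the stem ends in a voiceless consonant (*binah*, *tap*); -mug when the stem ends in a voiced consonant (*parenov*, *izew*, *zijerig*); -u when the stem ends in a vowel (*beumra*, *nozimu*).
The final sound of *ipu* is /u/, which is a vowel, so the suffix is -u, giving *ipuu*.
*wuguh* — final sound /h/ (a voiceless consonant) → -lid → *wuguhlid*.
*wow* — final sound /w/ (a voiced consonant) → -mug → *wowmug*.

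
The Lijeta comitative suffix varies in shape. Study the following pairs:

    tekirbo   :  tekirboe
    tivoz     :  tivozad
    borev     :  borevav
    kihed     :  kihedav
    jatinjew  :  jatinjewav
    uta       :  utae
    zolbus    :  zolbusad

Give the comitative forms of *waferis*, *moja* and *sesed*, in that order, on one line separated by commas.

Looking at the final sound of each stem: -ad when the stem ends in a sibilant (*tivoz*, *zolbus*); -av when the stem ends in a non-sibilant consonant (*borev*, *kihed*, *jatinjew*); -e when the stem ends in a vowel (*tekirbo*, *uta*).
The final sound of *waferis* is /s/, which is a sibilant, so the suffix is -ad, giving *waferisad*.
*moja*: final sound = /a/, a vowel → -e → *mojae*.
The final sound of *sesed* is /d/, which is a non-sibilant consonant, so the suffix is -av, giving *sesedav*.

waferisad, mojae, sesedav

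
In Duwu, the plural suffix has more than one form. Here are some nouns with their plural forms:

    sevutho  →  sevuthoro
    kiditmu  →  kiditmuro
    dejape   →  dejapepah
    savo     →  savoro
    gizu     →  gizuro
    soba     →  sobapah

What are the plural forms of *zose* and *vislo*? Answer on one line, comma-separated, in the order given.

The pattern is rounding harmony: -ro when the last vowel of the stem is a rounded vowel (*sevutho*, *kiditmu*, *savo*, *gizu*); -pah when the last vowel of the stem is an unrounded vowel (*dejape*, *soba*).
The last vowel of *zose* is /e/, which is an unrounded vowel, so the suffix is -pah, giving *zosepah*.
*vislo*: last vowel = /o/, a rounded vowel → -ro → *visloro*.

zosepah, visloro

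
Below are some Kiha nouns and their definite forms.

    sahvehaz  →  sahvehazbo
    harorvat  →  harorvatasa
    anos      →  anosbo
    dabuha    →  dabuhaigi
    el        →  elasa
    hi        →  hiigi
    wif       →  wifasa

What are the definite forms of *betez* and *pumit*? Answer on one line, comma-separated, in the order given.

betezbo, pumitasa

The pattern is sibilance of the final sound: -bo when the stem ends in a sibilant (*sahvehaz*, *anos*); -asa when the stem ends in a non-sibilant consonant (*harorvat*, *el*, *wif*); -igi when the stem ends in a vowel (*dabuha*, *hi*).
The final sound of *betez* is /z/, which is a sibilant, so the suffix is -bo, giving *betezbo*.
Since the final sound of *pumit* is /t/ (a non-sibilant consonant), it takes -asa, giving *pumitasa*.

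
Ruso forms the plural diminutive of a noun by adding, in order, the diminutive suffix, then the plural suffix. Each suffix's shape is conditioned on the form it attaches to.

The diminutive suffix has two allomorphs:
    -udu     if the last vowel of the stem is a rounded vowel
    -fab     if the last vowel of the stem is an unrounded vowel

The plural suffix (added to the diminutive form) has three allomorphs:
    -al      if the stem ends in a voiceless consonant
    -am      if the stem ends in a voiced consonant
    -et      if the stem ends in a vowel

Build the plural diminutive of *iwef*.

iweffabam

Since the last vowel of *iwef* is /e/ (an unrounded vowel), it takes -fab, giving *iweffab*.
The final sound of the diminutive form *iweffab* is /b/, which is a voiced consonant, so the plural suffix is -am, giving *iweffabam*.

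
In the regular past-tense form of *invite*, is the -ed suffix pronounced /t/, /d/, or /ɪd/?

/ɪd/

The stem *invite* ends in /t/ or /d/.
The -ed suffix is realized as /ɪd/ after /t, d/; as /t/ after other voiceless consonants; and as /d/ after other voiced sounds.
So -ed on *invite* is pronounced /ɪd/.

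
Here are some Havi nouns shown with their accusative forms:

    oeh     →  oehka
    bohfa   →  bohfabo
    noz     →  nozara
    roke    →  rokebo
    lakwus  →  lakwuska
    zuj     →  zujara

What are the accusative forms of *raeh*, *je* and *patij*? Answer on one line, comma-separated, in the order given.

raehka, jebo, patijara

The pattern is voicing of the final sound: -ka when the stem ends in a voiceless consonant (*oeh*, *lakwus*); -ara when the stem ends in a voiced consonant (*noz*, *zuj*); -bo when the stem ends in a vowel (*bohfa*, *roke*).
The final sound of *raeh* is /h/, which is a voiceless consonant, so the suffix is -ka, giving *raehka*.
*je*: final sound = /e/, a vowel → -bo → *jebo*.
Since the final sound of *patij* is /j/ (a voiced consonant), it takes -ara, giving *patijara*.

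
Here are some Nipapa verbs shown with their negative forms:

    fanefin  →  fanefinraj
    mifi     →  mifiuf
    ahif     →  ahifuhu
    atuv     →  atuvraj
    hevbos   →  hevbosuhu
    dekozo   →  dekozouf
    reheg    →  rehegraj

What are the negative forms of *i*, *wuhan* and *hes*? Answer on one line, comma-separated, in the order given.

Looking at the final sound of each stem: -uhu when the stem ends in a voiceless consonant (*ahif*, *hevbos*); -raj when the stem ends in a voiced consonant (*fanefin*, *atuv*, *reheg*); -uf when the stem ends in a vowel (*mifi*, *dekozo*).
Since the final sound of *i* is /i/ (a vowel), it takes -uf, giving *iuf*.
*wuhan*: final sound = /n/, a voiced consonant → -raj → *wuhanraj*.
Since the final sound of *hes* is /s/ (a voiceless consonant), it takes -uhu, giving *hesuhu*.

iuf, wuhanraj, hesuhu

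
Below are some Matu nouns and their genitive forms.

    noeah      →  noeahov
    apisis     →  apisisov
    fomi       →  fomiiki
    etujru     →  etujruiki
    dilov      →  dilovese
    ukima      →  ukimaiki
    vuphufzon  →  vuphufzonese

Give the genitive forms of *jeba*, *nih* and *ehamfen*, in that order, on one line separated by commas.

Looking at the final sound of each stem: -ov when the stem ends in a voiceless consonant (*noeah*, *apisis*); -ese when the stem ends in a voiced consonant (*dilov*, *vuphufzon*); -iki when the stem ends in a vowel (*fomi*, *etujru*, *ukima*).
Since the final sound of *jeba* is /a/ (a vowel), it takes -iki, giving *jebaiki*.
The final sound of *nih* is /h/, which is a voiceless consonant, so the suffix is -ov, giving *nihov*.
*ehamfen*: final sound = /n/, a voiced consonant → -ese → *ehamfenese*.

jebaiki, nihov, ehamfenese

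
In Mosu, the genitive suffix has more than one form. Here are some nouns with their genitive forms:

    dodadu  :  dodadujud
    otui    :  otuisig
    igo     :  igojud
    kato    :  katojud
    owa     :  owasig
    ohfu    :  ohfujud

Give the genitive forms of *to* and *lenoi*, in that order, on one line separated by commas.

tojud, lenoisig

Looking at the last vowel of each stem: -jud when the last vowel of the stem is a rounded vowel (*dodadu*, *igo*, *kato*, *ohfu*); -sig when the last vowel of the stem is an unrounded vowel (*otui*, *owa*).
*to*: last vowel = /o/, a rounded vowel → -jud → *tojud*.
*lenoi*: last vowel = /i/, an unrounded vowel → -sig → *lenoisig*.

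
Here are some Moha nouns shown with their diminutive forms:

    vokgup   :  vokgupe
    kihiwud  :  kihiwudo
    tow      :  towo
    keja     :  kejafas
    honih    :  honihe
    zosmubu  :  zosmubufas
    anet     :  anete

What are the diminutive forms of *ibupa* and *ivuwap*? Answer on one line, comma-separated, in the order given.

ibupafas, ivuwape

Looking at the final sound of each stem: -e when the stem ends in a voiceless consonant (*vokgup*, *honih*, *anet*); -o when the stem ends in a voiced consonant (*kihiwud*, *tow*); -fas when the stem ends in a vowel (*keja*, *zosmubu*).
Since the final sound of *ibupa* is /a/ (a vowel), it takes -fas, giving *ibupafas*.
The final sound of *ivuwap* is /p/, which is a voiceless consonant, so the suffix is -e, giving *ivuwape*.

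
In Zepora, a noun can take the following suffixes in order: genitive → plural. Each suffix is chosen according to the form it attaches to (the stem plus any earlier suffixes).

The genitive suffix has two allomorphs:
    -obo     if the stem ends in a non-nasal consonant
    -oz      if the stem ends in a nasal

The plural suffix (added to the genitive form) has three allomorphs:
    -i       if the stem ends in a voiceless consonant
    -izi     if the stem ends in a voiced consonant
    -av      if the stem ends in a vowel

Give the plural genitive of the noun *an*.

anozizi

*an* — final consonant /n/ (a nasal) → -oz → *anoz*.
Since the final sound of the genitive form *anoz* is /z/ (a voiced consonant), it takes -izi, giving *anozizi*.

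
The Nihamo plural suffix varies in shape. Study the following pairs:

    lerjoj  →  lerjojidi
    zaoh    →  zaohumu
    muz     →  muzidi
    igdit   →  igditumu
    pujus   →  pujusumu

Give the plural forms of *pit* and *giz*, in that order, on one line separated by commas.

The pattern is voicing of the final consonant: -umu when the stem ends in a voiceless consonant (*zaoh*, *igdit*, *pujus*); -idi when the stem ends in a voiced consonant (*lerjoj*, *muz*).
*pit*: final consonant = /t/, voiceless → -umu → *pitumu*.
Since the final consonant of *giz* is /z/ (voiced), it takes -idi, giving *gizidi*.

pitumu, gizidi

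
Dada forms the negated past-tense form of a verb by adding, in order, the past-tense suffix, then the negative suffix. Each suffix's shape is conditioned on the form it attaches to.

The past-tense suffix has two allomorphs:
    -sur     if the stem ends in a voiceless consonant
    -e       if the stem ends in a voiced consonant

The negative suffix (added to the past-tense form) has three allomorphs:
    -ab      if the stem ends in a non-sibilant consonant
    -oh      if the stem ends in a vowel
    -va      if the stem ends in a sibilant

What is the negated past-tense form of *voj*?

vojeoh

Since the final consonant of *voj* is /j/ (voiced), it takes -e, giving *voje*.
Since the final sound of the past-tense form *voje* is /e/ (a vowel), it takes -oh, giving *vojeoh*.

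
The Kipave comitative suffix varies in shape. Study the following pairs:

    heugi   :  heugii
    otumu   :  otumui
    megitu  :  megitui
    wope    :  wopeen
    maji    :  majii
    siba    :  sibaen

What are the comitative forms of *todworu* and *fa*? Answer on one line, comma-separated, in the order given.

todworui, faen

Looking at the last vowel of each stem: -i when the last vowel of the stem is a high vowel (*heugi*, *otumu*, *megitu*, *maji*); -en when the last vowel of the stem is a non-high vowel (*wope*, *siba*).
The last vowel of *todworu* is /u/, which is a high vowel, so the suffix is -i, giving *todworui*.
*fa* — last vowel /a/ (a non-high vowel) → -en → *faen*.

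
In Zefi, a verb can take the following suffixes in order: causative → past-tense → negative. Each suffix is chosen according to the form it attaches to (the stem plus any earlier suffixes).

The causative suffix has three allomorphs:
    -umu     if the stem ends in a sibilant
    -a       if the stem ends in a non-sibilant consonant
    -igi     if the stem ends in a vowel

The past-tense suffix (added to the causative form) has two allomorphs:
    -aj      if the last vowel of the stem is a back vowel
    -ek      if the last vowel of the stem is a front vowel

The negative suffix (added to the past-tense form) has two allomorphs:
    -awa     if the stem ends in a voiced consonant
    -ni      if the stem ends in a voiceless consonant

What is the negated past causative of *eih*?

*eih* — final sound /h/ (a non-sibilant consonant) → -a → *eiha*.
The causative form *eiha*: last vowel = /a/, a back vowel → -aj → *eihaaj*.
Since the final consonant of the past-tense form *eihaaj* is /j/ (voiced), it takes -awa, giving *eihaajawa*.

eihaajawa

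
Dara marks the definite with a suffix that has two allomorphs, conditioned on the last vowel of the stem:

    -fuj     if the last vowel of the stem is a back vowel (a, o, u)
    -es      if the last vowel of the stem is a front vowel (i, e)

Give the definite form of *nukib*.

*nukib* — last vowel /i/ (a front vowel) → -es → *nukibes*.

nukibes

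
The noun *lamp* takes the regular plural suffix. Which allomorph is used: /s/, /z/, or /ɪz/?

/s/

The stem *lamp* ends in a voiceless non-sibilant consonant.
The plural suffix surfaces as /ɪz/ after sibilants, /s/ after other voiceless consonants, and /z/ after other voiced sounds.
So the plural -s on *lamp* is pronounced /s/.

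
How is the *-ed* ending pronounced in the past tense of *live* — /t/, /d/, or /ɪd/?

The stem *live* ends in a voiced sound other than /d/.
The -ed suffix is realized as /ɪd/ after /t, d/; as /t/ after other voiceless consonants; and as /d/ after other voiced sounds.
So -ed on *live* is pronounced /d/.

/d/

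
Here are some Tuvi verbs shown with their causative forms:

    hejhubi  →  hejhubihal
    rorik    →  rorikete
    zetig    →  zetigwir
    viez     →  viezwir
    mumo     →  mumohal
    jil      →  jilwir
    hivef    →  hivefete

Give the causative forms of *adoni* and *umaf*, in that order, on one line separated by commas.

The pattern is voicing of the final sound: -ete when the stem ends in a voiceless consonant (*rorik*, *hivef*); -wir when the stem ends in a voiced consonant (*zetig*, *viez*, *jil*); -hal when the stem ends in a vowel (*hejhubi*, *mumo*).
Since the final sound of *adoni* is /i/ (a vowel), it takes -hal, giving *adonihal*.
Since the final sound of *umaf* is /f/ (a voiceless consonant), it takes -ete, giving *umafete*.

adonihal, umafete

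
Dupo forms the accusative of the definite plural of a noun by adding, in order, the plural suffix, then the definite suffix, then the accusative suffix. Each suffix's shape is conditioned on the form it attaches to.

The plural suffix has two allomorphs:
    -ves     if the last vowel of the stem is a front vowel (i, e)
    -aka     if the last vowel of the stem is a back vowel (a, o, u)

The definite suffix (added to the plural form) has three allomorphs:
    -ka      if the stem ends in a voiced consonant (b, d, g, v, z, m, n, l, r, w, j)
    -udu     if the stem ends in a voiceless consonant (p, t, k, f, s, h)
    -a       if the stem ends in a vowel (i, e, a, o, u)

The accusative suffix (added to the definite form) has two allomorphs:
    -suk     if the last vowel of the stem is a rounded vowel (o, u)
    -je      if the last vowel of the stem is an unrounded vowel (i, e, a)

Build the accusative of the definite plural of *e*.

evesudusuk

*e*: last vowel = /e/, a front vowel → -ves → *eves*.
The plural form *eves*: final sound = /s/, a voiceless consonant → -udu → *evesudu*.
Since the last vowel of the definite form *evesudu* is /u/ (a rounded vowel), it takes -suk, giving *evesudusuk*.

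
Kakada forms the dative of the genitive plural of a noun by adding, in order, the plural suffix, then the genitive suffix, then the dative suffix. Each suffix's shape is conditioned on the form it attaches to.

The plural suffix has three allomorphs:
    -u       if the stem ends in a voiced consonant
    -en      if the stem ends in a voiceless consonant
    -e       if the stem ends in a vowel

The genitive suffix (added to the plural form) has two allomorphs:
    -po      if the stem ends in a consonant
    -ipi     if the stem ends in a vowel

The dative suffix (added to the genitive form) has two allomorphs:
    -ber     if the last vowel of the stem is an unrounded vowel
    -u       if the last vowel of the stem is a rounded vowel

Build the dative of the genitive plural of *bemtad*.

*bemtad*: final sound = /d/, a voiced consonant → -u → *bemtadu*.
The plural form *bemtadu*: final sound = /u/, a vowel → -ipi → *bemtaduipi*.
The last vowel of the genitive form *bemtaduipi* is /i/, which is an unrounded vowel, so the dative suffix is -ber, giving *bemtaduipiber*.

bemtaduipiber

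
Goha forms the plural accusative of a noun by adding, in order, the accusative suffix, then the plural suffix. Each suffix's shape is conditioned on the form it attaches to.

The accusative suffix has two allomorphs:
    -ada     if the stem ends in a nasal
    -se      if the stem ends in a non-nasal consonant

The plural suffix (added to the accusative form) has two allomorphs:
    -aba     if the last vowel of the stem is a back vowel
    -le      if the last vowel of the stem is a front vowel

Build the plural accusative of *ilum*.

Since the final consonant of *ilum* is /m/ (a nasal), it takes -ada, giving *ilumada*.
The accusative form *ilumada* — last vowel /a/ (a back vowel) → -aba → *ilumadaaba*.

ilumadaaba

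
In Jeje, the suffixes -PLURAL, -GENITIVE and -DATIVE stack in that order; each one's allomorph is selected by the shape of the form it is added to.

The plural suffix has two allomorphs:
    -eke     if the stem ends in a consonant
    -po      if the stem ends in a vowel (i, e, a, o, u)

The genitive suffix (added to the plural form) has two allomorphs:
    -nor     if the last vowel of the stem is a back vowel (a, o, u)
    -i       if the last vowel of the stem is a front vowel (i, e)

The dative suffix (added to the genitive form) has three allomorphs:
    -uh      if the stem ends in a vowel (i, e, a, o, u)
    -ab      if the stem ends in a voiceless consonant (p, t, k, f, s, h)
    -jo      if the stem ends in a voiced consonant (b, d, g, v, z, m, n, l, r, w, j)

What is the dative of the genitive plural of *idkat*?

The final sound of *idkat* is /t/, which is a consonant, so the plural suffix is -eke, giving *idkateke*.
The plural form *idkateke*: last vowel = /e/, a front vowel → -i → *idkatekei*.
The genitive form *idkatekei*: final sound = /i/, a vowel → -uh → *idkatekeiuh*.

idkatekeiuh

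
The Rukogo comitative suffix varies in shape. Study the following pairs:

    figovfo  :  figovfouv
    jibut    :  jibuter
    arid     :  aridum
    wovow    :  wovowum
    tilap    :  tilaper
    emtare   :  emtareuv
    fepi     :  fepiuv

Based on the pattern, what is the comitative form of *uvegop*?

The pattern is voicing of the final sound: -er when the stem ends in a voiceless consonant (*jibut*, *tilap*); -um when the stem ends in a voiced consonant (*arid*, *wovow*); -uv when the stem ends in a vowel (*figovfo*, *emtare*, *fepi*).
*uvegop*: final sound = /p/, a voiceless consonant → -er → *uvegoper*.

uvegoper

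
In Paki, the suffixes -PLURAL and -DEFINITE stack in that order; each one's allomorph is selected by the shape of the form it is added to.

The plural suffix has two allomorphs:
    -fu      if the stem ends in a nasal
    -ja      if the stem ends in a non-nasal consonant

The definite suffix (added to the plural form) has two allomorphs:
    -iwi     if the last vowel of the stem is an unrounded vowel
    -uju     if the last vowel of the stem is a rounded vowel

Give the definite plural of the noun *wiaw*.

*wiaw*: final consonant = /w/, non-nasal → -ja → *wiawja*.
The last vowel of the plural form *wiawja* is /a/, which is an unrounded vowel, so the definite suffix is -iwi, giving *wiawjaiwi*.

wiawjaiwi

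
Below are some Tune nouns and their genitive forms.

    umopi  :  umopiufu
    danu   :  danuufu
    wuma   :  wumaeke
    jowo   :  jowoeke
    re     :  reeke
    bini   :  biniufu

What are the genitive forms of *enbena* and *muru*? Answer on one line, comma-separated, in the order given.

The pattern is height harmony: -ufu when the last vowel of the stem is a high vowel (*umopi*, *danu*, *bini*); -eke when the last vowel of the stem is a non-high vowel (*wuma*, *jowo*, *re*).
Since the last vowel of *enbena* is /a/ (a non-high vowel), it takes -eke, giving *enbenaeke*.
Since the last vowel of *muru* is /u/ (a high vowel), it takes -ufu, giving *muruufu*.

enbenaeke, muruufu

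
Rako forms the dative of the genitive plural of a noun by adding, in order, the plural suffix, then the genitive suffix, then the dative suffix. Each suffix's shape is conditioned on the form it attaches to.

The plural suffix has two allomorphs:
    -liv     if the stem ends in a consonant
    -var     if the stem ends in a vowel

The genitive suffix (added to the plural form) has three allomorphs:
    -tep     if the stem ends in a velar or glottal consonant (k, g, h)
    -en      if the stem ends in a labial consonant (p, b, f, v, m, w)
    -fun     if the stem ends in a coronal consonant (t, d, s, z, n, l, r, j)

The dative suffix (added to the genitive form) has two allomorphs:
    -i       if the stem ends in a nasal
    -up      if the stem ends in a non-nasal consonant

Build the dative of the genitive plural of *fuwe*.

fuwevarfuni

Since the final sound of *fuwe* is /e/ (a vowel), it takes -var, giving *fuwevar*.
The plural form *fuwevar*: final consonant = /r/, coronal → -fun → *fuwevarfun*.
The genitive form *fuwevarfun*: final consonant = /n/, a nasal → -i → *fuwevarfuni*.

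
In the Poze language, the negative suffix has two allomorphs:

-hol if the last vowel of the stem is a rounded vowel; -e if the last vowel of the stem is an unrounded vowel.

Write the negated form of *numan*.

The last vowel of *numan* is /a/, which is an unrounded vowel, so the suffix is -e, giving *numane*.

numane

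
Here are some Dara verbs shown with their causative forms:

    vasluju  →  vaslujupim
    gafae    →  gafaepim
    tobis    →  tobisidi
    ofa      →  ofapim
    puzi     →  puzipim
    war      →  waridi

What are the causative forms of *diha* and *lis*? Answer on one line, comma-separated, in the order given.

The pattern is consonant vs. vowel: -idi when the stem ends in a consonant (*tobis*, *war*); -pim when the stem ends in a vowel (*vasluju*, *gafae*, *ofa*, *puzi*).
The final sound of *diha* is /a/, which is a vowel, so the suffix is -pim, giving *dihapim*.
*lis* — final sound /s/ (a consonant) → -idi → *lisidi*.

dihapim, lisidi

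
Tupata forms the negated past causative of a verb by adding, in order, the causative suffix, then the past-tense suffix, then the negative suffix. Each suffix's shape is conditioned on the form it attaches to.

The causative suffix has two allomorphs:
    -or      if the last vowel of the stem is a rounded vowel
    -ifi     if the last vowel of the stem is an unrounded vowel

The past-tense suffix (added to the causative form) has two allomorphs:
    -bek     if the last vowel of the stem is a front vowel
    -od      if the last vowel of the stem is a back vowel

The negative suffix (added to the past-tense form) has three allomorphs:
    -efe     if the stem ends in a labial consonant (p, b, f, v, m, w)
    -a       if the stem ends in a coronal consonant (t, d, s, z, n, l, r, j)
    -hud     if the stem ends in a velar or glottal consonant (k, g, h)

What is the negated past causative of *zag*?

*zag* — last vowel /a/ (an unrounded vowel) → -ifi → *zagifi*.
The causative form *zagifi*: last vowel = /i/, a front vowel → -bek → *zagifibek*.
The final consonant of the past-tense form *zagifibek* is /k/, which is velar/glottal, so the negative suffix is -hud, giving *zagifibekhud*.

zagifibekhud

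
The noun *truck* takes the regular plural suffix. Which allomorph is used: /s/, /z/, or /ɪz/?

/s/

The stem *truck* ends in a voiceless non-sibilant consonant.
The plural suffix surfaces as /ɪz/ after sibilants, /s/ after other voiceless consonants, and /z/ after other voiced sounds.
So the plural -s on *truck* is pronounced /s/.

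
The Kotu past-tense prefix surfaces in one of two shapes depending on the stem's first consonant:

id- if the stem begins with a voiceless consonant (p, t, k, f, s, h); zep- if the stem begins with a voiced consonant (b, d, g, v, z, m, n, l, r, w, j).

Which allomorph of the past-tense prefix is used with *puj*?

The first consonant of *puj* is /p/, which is voiceless, so the prefix is id-.

id-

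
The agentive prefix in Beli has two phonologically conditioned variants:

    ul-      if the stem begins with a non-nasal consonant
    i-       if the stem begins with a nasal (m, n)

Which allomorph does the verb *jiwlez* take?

*jiwlez*: first consonant = /j/, non-nasal → ul-.

ul-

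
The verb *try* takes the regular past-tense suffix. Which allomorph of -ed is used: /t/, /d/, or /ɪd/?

The stem *try* ends in a voiced sound other than /d/.
The -ed suffix is realized as /ɪd/ after /t, d/; as /t/ after other voiceless consonants; and as /d/ after other voiced sounds.
So -ed on *try* is pronounced /d/.

/d/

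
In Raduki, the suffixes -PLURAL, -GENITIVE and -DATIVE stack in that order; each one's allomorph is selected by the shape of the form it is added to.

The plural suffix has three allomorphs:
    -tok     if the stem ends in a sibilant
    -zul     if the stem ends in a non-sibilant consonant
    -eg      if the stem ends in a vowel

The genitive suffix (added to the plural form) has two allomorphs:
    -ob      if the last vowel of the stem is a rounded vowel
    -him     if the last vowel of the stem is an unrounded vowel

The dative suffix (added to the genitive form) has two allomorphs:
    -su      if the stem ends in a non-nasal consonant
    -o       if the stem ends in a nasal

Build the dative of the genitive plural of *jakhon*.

jakhonzulobsu

The final sound of *jakhon* is /n/, which is a non-sibilant consonant, so the plural suffix is -zul, giving *jakhonzul*.
The plural form *jakhonzul* — last vowel /u/ (a rounded vowel) → -ob → *jakhonzulob*.
The final consonant of the genitive form *jakhonzulob* is /b/, which is non-nasal, so the dative suffix is -su, giving *jakhonzulobsu*.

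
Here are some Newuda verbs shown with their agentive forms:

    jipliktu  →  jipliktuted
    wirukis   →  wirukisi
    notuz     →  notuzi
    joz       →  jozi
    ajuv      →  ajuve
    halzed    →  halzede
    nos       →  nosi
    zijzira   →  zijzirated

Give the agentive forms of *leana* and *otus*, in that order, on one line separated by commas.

leanated, otusi

The pattern is sibilance of the final sound: -i when the stem ends in a sibilant (*wirukis*, *notuz*, *joz*, *nos*); -e when the stem ends in a non-sibilant consonant (*ajuv*, *halzed*); -ted when the stem ends in a vowel (*jipliktu*, *zijzira*).
Since the final sound of *leana* is /a/ (a vowel), it takes -ted, giving *leanated*.
The final sound of *otus* is /s/, which is a sibilant, so the suffix is -i, giving *otusi*.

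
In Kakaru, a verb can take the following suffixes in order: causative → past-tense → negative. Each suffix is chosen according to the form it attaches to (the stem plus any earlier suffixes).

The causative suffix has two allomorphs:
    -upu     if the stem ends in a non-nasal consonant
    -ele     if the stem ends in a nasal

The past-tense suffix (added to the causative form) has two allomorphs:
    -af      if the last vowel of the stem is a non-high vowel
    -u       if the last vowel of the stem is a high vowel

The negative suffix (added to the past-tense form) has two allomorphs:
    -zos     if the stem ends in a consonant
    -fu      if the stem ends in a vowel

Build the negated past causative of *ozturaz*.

ozturazupuufu

*ozturaz*: final consonant = /z/, non-nasal → -upu → *ozturazupu*.
The causative form *ozturazupu* — last vowel /u/ (a high vowel) → -u → *ozturazupuu*.
The final sound of the past-tense form *ozturazupuu* is /u/, which is a vowel, so the negative suffix is -fu, giving *ozturazupuufu*.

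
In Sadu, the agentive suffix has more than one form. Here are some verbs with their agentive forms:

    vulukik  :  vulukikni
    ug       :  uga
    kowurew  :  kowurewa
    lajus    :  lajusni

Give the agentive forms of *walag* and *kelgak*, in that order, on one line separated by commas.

The suffix is conditioned by the final consonant: -ni when the stem ends in a voiceless consonant (*vulukik*, *lajus*); -a when the stem ends in a voiced consonant (*ug*, *kowurew*).
Since the final consonant of *walag* is /g/ (voiced), it takes -a, giving *walaga*.
*kelgak*: final consonant = /k/, voiceless → -ni → *kelgakni*.

walaga, kelgakni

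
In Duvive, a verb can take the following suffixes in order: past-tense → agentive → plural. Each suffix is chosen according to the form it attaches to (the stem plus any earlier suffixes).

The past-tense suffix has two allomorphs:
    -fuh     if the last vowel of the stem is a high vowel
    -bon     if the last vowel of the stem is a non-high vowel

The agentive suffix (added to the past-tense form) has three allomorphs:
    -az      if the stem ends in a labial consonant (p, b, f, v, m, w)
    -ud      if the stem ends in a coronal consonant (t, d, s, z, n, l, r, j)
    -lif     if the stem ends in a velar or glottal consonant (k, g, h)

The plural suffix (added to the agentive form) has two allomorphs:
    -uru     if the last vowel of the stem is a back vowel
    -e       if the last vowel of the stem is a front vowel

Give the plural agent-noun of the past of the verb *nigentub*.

nigentubfuhlife

Since the last vowel of *nigentub* is /u/ (a high vowel), it takes -fuh, giving *nigentubfuh*.
The final consonant of the past-tense form *nigentubfuh* is /h/, which is velar/glottal, so the agentive suffix is -lif, giving *nigentubfuhlif*.
The last vowel of the agentive form *nigentubfuhlif* is /i/, which is a front vowel, so the plural suffix is -e, giving *nigentubfuhlife*.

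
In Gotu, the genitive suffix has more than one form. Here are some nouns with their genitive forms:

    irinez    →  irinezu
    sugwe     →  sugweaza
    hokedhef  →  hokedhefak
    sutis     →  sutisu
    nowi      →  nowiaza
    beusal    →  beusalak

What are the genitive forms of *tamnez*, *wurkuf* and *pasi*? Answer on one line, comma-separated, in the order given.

The suffix is conditioned by the final sound: -u when the stem ends in a sibilant (*irinez*, *sutis*); -ak when the stem ends in a non-sibilant consonant (*hokedhef*, *beusal*); -aza when the stem ends in a vowel (*sugwe*, *nowi*).
*tamnez*: final sound = /z/, a sibilant → -u → *tamnezu*.
Since the final sound of *wurkuf* is /f/ (a non-sibilant consonant), it takes -ak, giving *wurkufak*.
The final sound of *pasi* is /i/, which is a vowel, so the suffix is -aza, giving *pasiaza*.

tamnezu, wurkufak, pasiaza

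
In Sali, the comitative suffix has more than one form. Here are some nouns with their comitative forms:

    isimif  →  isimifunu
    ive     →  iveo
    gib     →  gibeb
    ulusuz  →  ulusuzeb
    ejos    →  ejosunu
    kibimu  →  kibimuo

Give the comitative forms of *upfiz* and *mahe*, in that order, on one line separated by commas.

Looking at the final sound of each stem: -unu when the stem ends in a voiceless consonant (*isimif*, *ejos*); -eb when the stem ends in a voiced consonant (*gib*, *ulusuz*); -o when the stem ends in a vowel (*ive*, *kibimu*).
*upfiz* — final sound /z/ (a voiced consonant) → -eb → *upfizeb*.
*mahe* — final sound /e/ (a vowel) → -o → *maheo*.

upfizeb, maheo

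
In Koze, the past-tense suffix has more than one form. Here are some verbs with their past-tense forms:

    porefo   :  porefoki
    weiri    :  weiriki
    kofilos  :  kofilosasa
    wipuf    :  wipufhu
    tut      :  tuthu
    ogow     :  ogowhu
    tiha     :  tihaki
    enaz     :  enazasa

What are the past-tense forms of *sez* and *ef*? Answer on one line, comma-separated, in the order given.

The pattern is sibilance of the final sound: -asa when the stem ends in a sibilant (*kofilos*, *enaz*); -hu when the stem ends in a non-sibilant consonant (*wipuf*, *tut*, *ogow*); -ki when the stem ends in a vowel (*porefo*, *weiri*, *tiha*).
Since the final sound of *sez* is /z/ (a sibilant), it takes -asa, giving *sezasa*.
*ef*: final sound = /f/, a non-sibilant consonant → -hu → *efhu*.

sezasa, efhu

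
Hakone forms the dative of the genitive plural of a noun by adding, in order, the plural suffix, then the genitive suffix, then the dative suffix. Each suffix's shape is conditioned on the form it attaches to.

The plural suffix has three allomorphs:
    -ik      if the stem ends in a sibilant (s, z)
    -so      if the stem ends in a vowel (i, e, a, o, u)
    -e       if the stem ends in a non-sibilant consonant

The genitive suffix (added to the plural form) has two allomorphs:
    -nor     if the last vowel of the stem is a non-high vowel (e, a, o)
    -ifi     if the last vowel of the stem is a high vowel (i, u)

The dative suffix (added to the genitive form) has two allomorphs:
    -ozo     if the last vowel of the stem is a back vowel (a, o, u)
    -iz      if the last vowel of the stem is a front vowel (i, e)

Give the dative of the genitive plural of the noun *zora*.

zorasonorozo

*zora*: final sound = /a/, a vowel → -so → *zoraso*.
The plural form *zoraso* — last vowel /o/ (a non-high vowel) → -nor → *zorasonor*.
The genitive form *zorasonor*: last vowel = /o/, a back vowel → -ozo → *zorasonorozo*.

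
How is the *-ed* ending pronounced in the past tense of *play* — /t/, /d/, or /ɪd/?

/d/

The stem *play* ends in a voiced sound other than /d/.
The -ed suffix is realized as /ɪd/ after /t, d/; as /t/ after other voiceless consonants; and as /d/ after other voiced sounds.
So -ed on *play* is pronounced /d/.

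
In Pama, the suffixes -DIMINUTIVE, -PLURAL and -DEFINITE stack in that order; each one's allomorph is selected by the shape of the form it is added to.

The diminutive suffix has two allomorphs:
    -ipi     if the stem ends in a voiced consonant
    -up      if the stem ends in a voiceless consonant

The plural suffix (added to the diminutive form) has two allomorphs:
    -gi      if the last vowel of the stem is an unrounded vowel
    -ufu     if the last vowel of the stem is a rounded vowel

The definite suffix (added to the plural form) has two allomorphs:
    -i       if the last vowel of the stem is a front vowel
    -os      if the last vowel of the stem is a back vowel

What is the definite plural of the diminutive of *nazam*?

nazamipigii

*nazam*: final consonant = /m/, voiced → -ipi → *nazamipi*.
The diminutive form *nazamipi*: last vowel = /i/, an unrounded vowel → -gi → *nazamipigi*.
The plural form *nazamipigi* — last vowel /i/ (a front vowel) → -i → *nazamipigii*.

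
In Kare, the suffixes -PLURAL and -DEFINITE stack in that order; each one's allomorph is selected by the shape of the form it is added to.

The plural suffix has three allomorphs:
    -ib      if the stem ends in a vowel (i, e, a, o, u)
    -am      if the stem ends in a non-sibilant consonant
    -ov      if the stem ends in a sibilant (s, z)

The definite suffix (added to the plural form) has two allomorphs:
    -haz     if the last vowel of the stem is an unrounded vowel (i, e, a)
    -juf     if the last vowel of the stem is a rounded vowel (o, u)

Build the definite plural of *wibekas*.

Since the final sound of *wibekas* is /s/ (a sibilant), it takes -ov, giving *wibekasov*.
The plural form *wibekasov*: last vowel = /o/, a rounded vowel → -juf → *wibekasovjuf*.

wibekasovjuf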